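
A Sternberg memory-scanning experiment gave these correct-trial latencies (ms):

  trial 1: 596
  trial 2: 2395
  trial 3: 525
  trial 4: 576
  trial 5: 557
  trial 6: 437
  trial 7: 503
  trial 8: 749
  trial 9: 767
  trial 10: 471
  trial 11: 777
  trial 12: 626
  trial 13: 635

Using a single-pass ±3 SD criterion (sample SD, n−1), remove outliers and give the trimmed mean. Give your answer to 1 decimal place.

n = 13, ΣRT = 9614, M = 739.538
Σ(x−M)² = 3112907.23; s = √(3112907.23/12) = 509.322
Cutoffs: 739.538 ± 3·509.322 → [-788.4, 2267.5]
Outside: 2395 → excluded.
Retained (n=12): Σ = 7219, mean = 7219/12 = 601.583

601.6 ms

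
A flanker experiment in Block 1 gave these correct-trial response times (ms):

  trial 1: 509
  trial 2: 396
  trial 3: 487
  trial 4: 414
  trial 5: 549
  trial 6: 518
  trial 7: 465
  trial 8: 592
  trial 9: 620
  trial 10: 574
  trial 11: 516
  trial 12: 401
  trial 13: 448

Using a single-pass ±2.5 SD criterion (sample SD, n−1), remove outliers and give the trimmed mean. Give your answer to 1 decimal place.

499.2 ms

n = 13, ΣRT = 6489, M = 499.154
Σ(x−M)² = 63503.69; s = √(63503.69/12) = 72.746
Cutoffs: 499.154 ± 2.5·72.746 → [317.3, 681.0]
No RTs fall outside the cutoffs; all 13 retained. Mean = 6489/13 = 499.154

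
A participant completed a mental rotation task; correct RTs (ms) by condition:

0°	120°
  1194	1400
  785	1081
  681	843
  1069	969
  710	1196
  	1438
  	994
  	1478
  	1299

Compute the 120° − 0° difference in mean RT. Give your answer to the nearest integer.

301 ms

M(0°) = 4439/5 = 887.800
M(120°) = 10698/9 = 1188.667
Difference = 1188.667 − 887.800 = 300.867 ms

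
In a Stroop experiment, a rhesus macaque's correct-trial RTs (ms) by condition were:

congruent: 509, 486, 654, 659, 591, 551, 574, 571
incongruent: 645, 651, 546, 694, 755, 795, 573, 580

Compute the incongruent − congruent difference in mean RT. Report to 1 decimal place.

M(congruent) = 4595/8 = 574.375
M(incongruent) = 5239/8 = 654.875
Difference = 654.875 − 574.375 = 80.500 ms

80.5 ms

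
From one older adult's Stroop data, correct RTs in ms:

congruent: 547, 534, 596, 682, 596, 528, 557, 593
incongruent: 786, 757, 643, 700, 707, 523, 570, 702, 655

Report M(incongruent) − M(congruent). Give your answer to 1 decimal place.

M(congruent) = 4633/8 = 579.125
M(incongruent) = 6043/9 = 671.444
Difference = 671.444 − 579.125 = 92.319 ms

92.3 ms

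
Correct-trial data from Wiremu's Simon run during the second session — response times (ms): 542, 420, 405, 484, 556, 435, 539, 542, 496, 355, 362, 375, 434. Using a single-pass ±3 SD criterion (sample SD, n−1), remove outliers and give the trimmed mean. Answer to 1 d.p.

n = 13, ΣRT = 5945, M = 457.308
Σ(x−M)² = 64462.77; s = √(64462.77/12) = 73.293
Cutoffs: 457.308 ± 3·73.293 → [237.4, 677.2]
No RTs fall outside the cutoffs; all 13 retained. Mean = 5945/13 = 457.308

457.3 ms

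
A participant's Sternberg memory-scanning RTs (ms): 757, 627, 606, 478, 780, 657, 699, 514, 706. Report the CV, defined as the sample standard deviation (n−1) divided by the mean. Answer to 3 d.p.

n = 9, Σ = 5824, M = 647.1111
Σ(x−M)² = 84404.889; s = √(84404.889/8) = 102.7162
CV = 102.7162 / 647.1111 = 0.15873

0.159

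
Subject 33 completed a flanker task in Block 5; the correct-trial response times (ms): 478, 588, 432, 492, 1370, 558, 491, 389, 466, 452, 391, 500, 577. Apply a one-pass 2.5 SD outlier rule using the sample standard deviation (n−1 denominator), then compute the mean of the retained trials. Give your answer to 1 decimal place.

484.5 ms

n = 13, ΣRT = 7184, M = 552.615
Σ(x−M)² = 770863.08; s = √(770863.08/12) = 253.453
Cutoffs: 552.615 ± 2.5·253.453 → [-81.0, 1186.2]
Outside: 1370 → excluded.
Retained (n=12): Σ = 5814, mean = 5814/12 = 484.500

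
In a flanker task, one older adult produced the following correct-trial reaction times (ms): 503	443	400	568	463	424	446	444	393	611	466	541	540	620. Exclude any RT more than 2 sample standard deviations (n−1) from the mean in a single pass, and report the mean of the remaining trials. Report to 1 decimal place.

490.1 ms

n = 14, ΣRT = 6862, M = 490.143
Σ(x−M)² = 72325.71; s = √(72325.71/13) = 74.589
Cutoffs: 490.143 ± 2·74.589 → [341.0, 639.3]
No RTs fall outside the cutoffs; all 14 retained. Mean = 6862/14 = 490.143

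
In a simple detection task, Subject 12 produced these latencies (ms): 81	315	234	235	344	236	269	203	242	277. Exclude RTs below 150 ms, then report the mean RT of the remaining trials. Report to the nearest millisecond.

262 ms

Excluded: 81
Retained (n=9): Σ = 2355
Mean = 2355/9 = 261.6667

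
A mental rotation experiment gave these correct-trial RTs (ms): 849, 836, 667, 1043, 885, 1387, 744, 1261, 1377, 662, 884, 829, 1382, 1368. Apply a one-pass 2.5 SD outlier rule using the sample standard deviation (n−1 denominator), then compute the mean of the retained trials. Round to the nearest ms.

n = 14, ΣRT = 14174, M = 1012.429
Σ(x−M)² = 1037341.43; s = √(1037341.43/13) = 282.481
Cutoffs: 1012.429 ± 2.5·282.481 → [306.2, 1718.6]
No RTs fall outside the cutoffs; all 14 retained. Mean = 14174/14 = 1012.429

1012 ms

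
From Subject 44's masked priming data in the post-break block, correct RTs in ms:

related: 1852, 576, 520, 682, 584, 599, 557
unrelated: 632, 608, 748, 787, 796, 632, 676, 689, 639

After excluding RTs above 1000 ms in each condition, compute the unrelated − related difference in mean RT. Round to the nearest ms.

103 ms

related: exclude 1852
M(related) = 3518/6 = 586.333
M(unrelated) = 6207/9 = 689.667
Difference = 689.667 − 586.333 = 103.333 ms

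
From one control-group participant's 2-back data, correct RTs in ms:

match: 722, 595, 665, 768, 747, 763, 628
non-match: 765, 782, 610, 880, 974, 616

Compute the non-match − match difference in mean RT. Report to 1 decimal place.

72.9 ms

M(match) = 4888/7 = 698.286
M(non-match) = 4627/6 = 771.167
Difference = 771.167 − 698.286 = 72.881 ms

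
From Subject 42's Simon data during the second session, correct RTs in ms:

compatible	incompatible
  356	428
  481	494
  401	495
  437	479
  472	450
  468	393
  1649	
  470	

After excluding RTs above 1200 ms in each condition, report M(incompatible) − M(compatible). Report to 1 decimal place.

15.8 ms

compatible: exclude 1649
M(compatible) = 3085/7 = 440.714
M(incompatible) = 2739/6 = 456.500
Difference = 456.500 − 440.714 = 15.786 ms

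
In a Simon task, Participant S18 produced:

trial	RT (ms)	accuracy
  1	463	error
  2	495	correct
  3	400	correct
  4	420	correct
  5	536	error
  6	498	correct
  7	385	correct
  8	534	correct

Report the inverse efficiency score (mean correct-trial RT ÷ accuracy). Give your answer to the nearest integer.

607 ms

Correct trials (n=6): 495, 400, 420, 498, 385, 534
Mean correct RT = 2732/6 = 455.3333 ms
Proportion correct = 6/8
IES = 455.3333 / (6/8) = 607.111 ms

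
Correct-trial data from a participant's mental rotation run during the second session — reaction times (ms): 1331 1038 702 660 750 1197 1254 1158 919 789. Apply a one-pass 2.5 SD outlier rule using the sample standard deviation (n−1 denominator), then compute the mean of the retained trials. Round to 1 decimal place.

n = 10, ΣRT = 9798, M = 979.800
Σ(x−M)² = 553199.60; s = √(553199.60/9) = 247.925
Cutoffs: 979.800 ± 2.5·247.925 → [360.0, 1599.6]
No RTs fall outside the cutoffs; all 10 retained. Mean = 9798/10 = 979.800

979.8 ms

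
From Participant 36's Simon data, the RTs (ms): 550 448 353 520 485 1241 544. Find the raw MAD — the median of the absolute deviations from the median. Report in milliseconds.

35 ms

Sorted: 353, 448, 485, 520, 544, 550, 1241 → median = 520
|x − 520|: 30, 72, 167, 0, 35, 721, 24
Sorted deviations: 0, 24, 30, 35, 72, 167, 721 → MAD = 35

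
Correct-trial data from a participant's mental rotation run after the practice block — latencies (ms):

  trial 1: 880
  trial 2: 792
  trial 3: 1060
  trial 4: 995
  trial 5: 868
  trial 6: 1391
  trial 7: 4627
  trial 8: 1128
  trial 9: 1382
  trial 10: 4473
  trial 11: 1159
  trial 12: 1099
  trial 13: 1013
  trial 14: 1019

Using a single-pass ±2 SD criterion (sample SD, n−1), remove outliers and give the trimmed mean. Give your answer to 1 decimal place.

1065.5 ms

n = 14, ΣRT = 21886, M = 1563.286
Σ(x−M)² = 21204300.86; s = √(21204300.86/13) = 1277.145
Cutoffs: 1563.286 ± 2·1277.145 → [-991.0, 4117.6]
Outside: 4473, 4627 → excluded.
Retained (n=12): Σ = 12786, mean = 12786/12 = 1065.500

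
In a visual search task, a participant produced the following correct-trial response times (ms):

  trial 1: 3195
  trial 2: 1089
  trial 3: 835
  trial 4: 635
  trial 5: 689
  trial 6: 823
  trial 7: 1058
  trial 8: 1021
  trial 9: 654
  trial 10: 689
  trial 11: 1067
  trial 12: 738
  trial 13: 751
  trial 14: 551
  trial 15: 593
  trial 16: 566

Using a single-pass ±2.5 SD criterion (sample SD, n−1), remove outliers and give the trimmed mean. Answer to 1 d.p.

783.9 ms

n = 16, ΣRT = 14954, M = 934.625
Σ(x−M)² = 5957045.75; s = √(5957045.75/15) = 630.188
Cutoffs: 934.625 ± 2.5·630.188 → [-640.8, 2510.1]
Outside: 3195 → excluded.
Retained (n=15): Σ = 11759, mean = 11759/15 = 783.933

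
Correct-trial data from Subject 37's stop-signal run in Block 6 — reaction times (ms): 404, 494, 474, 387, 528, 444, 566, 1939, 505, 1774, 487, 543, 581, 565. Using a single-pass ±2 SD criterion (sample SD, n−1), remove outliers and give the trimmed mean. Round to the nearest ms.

n = 14, ΣRT = 9691, M = 692.214
Σ(x−M)² = 3220350.36; s = √(3220350.36/13) = 497.714
Cutoffs: 692.214 ± 2·497.714 → [-303.2, 1687.6]
Outside: 1774, 1939 → excluded.
Retained (n=12): Σ = 5978, mean = 5978/12 = 498.167

498 ms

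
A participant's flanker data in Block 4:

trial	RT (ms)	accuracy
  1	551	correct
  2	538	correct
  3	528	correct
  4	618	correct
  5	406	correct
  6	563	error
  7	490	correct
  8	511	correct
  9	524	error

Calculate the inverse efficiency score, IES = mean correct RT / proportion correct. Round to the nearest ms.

Correct trials (n=7): 551, 538, 528, 618, 406, 490, 511
Mean correct RT = 3642/7 = 520.2857 ms
Proportion correct = 7/9
IES = 520.2857 / (7/9) = 668.939 ms

669 ms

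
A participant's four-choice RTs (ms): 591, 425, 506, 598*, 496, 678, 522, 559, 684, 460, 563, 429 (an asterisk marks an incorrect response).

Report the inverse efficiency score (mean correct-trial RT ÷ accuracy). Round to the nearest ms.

586 ms

Correct trials (n=11): 591, 425, 506, 496, 678, 522, 559, 684, 460, 563, 429
Mean correct RT = 5913/11 = 537.5455 ms
Proportion correct = 11/12
IES = 537.5455 / (11/12) = 586.413 ms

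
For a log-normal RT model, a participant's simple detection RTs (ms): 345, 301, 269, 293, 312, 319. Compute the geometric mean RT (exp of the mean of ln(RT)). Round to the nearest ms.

ln(RT): 5.8435, 5.7071, 5.5947, 5.6802, 5.7430, 5.7652
Mean ln(RT) = 34.3337/6 = 5.72229
Geometric mean = exp(5.72229) = 305.60 ms

306 ms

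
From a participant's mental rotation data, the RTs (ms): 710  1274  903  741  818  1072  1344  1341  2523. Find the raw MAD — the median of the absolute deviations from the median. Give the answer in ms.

Sorted: 710, 741, 818, 903, 1072, 1274, 1341, 1344, 2523 → median = 1072
|x − 1072|: 362, 202, 169, 331, 254, 0, 272, 269, 1451
Sorted deviations: 0, 169, 202, 254, 269, 272, 331, 362, 1451 → MAD = 269

269 ms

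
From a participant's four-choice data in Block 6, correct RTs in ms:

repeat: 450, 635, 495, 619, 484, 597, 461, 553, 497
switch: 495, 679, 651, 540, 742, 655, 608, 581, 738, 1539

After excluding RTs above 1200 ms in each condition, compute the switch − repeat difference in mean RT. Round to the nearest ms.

100 ms

switch: exclude 1539
M(repeat) = 4791/9 = 532.333
M(switch) = 5689/9 = 632.111
Difference = 632.111 − 532.333 = 99.778 ms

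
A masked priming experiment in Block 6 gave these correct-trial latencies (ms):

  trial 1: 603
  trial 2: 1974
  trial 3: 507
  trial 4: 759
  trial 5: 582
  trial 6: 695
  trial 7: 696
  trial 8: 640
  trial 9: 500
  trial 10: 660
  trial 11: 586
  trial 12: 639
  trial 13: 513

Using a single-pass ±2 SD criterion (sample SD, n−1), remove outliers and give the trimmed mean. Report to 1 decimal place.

n = 13, ΣRT = 9354, M = 719.538
Σ(x−M)² = 1779103.23; s = √(1779103.23/12) = 385.044
Cutoffs: 719.538 ± 2·385.044 → [-50.5, 1489.6]
Outside: 1974 → excluded.
Retained (n=12): Σ = 7380, mean = 7380/12 = 615.000

615.0 ms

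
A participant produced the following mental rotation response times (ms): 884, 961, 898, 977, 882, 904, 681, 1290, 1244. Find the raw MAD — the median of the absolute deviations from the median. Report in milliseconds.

Sorted: 681, 882, 884, 898, 904, 961, 977, 1244, 1290 → median = 904
|x − 904|: 20, 57, 6, 73, 22, 0, 223, 386, 340
Sorted deviations: 0, 6, 20, 22, 57, 73, 223, 340, 386 → MAD = 57

57 ms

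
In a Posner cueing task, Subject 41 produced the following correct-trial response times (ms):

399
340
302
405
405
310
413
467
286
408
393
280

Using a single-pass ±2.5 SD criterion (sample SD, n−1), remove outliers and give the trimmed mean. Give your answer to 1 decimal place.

367.3 ms

n = 12, ΣRT = 4408, M = 367.333
Σ(x−M)² = 40716.67; s = √(40716.67/11) = 60.840
Cutoffs: 367.333 ± 2.5·60.840 → [215.2, 519.4]
No RTs fall outside the cutoffs; all 12 retained. Mean = 4408/12 = 367.333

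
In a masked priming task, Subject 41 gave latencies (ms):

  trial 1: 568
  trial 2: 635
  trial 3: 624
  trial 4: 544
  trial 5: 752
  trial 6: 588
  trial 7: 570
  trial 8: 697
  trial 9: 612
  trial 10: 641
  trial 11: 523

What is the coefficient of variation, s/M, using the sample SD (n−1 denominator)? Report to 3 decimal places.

n = 11, Σ = 6754, M = 614.0000
Σ(x−M)² = 45116.000; s = √(45116.000/10) = 67.1684
CV = 67.1684 / 614.0000 = 0.10939

0.109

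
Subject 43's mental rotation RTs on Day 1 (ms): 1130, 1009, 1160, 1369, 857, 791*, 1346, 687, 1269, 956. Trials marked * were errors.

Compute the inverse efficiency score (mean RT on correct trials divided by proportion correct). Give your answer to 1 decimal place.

1207.8 ms

Correct trials (n=9): 1130, 1009, 1160, 1369, 857, 1346, 687, 1269, 956
Mean correct RT = 9783/9 = 1087.0000 ms
Proportion correct = 9/10
IES = 1087.0000 / (9/10) = 1207.778 ms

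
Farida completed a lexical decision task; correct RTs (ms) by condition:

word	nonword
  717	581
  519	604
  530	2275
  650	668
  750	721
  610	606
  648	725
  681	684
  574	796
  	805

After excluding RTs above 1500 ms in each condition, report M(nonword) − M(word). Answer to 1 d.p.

nonword: exclude 2275
M(word) = 5679/9 = 631.000
M(nonword) = 6190/9 = 687.778
Difference = 687.778 − 631.000 = 56.778 ms

56.8 ms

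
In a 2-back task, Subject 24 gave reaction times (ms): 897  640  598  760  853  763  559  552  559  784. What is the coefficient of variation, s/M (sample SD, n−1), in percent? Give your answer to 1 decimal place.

18.7%

n = 10, Σ = 6965, M = 696.5000
Σ(x−M)² = 152390.500; s = √(152390.500/9) = 130.1241
CV = 130.1241 / 696.5000 = 0.18683 = 18.683%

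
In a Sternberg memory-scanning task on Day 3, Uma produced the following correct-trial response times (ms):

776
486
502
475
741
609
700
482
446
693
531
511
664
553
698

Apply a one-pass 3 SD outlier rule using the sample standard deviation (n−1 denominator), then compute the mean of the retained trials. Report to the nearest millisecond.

591 ms

n = 15, ΣRT = 8867, M = 591.133
Σ(x−M)² = 172863.73; s = √(172863.73/14) = 111.119
Cutoffs: 591.133 ± 3·111.119 → [257.8, 924.5]
No RTs fall outside the cutoffs; all 15 retained. Mean = 8867/15 = 591.133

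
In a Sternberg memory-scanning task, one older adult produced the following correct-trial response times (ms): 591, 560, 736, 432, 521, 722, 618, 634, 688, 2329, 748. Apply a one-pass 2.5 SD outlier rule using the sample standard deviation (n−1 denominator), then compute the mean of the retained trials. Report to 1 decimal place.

625.0 ms

n = 11, ΣRT = 8579, M = 779.909
Σ(x−M)² = 2734054.91; s = √(2734054.91/10) = 522.882
Cutoffs: 779.909 ± 2.5·522.882 → [-527.3, 2087.1]
Outside: 2329 → excluded.
Retained (n=10): Σ = 6250, mean = 6250/10 = 625.000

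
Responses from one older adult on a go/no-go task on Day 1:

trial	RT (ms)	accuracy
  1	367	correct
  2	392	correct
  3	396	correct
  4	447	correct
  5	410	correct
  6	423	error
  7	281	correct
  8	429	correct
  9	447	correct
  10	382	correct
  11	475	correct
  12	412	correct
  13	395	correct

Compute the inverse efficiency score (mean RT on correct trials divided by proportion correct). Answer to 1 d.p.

Correct trials (n=12): 367, 392, 396, 447, 410, 281, 429, 447, 382, 475, 412, 395
Mean correct RT = 4833/12 = 402.7500 ms
Proportion correct = 12/13
IES = 402.7500 / (12/13) = 436.312 ms

436.3 ms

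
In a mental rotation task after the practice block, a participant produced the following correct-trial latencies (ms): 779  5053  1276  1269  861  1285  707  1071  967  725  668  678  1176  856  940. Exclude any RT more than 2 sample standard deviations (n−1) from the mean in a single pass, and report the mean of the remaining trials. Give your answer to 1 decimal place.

947.0 ms

n = 15, ΣRT = 18311, M = 1220.733
Σ(x−M)² = 16430708.93; s = √(16430708.93/14) = 1083.338
Cutoffs: 1220.733 ± 2·1083.338 → [-945.9, 3387.4]
Outside: 5053 → excluded.
Retained (n=14): Σ = 13258, mean = 13258/14 = 947.000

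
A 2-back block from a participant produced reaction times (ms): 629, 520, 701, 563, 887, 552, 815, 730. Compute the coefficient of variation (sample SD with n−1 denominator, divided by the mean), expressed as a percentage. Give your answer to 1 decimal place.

19.6%

n = 8, Σ = 5397, M = 674.6250
Σ(x−M)² = 122057.875; s = √(122057.875/7) = 132.0486
CV = 132.0486 / 674.6250 = 0.19574 = 19.574%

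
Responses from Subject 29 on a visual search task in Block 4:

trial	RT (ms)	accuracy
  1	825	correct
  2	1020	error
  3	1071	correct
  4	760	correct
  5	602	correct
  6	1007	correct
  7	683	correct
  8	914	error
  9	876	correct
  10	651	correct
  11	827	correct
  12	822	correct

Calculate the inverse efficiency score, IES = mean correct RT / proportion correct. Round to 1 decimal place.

974.9 ms

Correct trials (n=10): 825, 1071, 760, 602, 1007, 683, 876, 651, 827, 822
Mean correct RT = 8124/10 = 812.4000 ms
Proportion correct = 10/12
IES = 812.4000 / (10/12) = 974.880 ms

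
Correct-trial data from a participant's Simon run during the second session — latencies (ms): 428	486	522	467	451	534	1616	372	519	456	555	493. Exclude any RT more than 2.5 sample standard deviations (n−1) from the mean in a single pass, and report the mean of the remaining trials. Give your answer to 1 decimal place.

n = 12, ΣRT = 6899, M = 574.917
Σ(x−M)² = 1210370.92; s = √(1210370.92/11) = 331.713
Cutoffs: 574.917 ± 2.5·331.713 → [-254.4, 1404.2]
Outside: 1616 → excluded.
Retained (n=11): Σ = 5283, mean = 5283/11 = 480.273

480.3 ms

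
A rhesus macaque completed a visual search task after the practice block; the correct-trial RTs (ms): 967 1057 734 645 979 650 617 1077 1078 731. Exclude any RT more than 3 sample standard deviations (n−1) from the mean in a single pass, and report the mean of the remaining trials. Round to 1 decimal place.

n = 10, ΣRT = 8535, M = 853.500
Σ(x−M)² = 340500.50; s = √(340500.50/9) = 194.508
Cutoffs: 853.500 ± 3·194.508 → [270.0, 1437.0]
No RTs fall outside the cutoffs; all 10 retained. Mean = 8535/10 = 853.500

853.5 ms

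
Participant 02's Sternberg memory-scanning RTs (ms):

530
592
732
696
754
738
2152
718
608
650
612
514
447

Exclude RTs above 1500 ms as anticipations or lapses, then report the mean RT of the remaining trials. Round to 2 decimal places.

Excluded: 2152
Retained (n=12): Σ = 7591
Mean = 7591/12 = 632.5833

632.58 ms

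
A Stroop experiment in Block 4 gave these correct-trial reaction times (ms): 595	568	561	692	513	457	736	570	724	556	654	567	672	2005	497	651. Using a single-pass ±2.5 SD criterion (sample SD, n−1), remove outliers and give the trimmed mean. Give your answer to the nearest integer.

n = 16, ΣRT = 11018, M = 688.625
Σ(x−M)² = 1946513.75; s = √(1946513.75/15) = 360.233
Cutoffs: 688.625 ± 2.5·360.233 → [-212.0, 1589.2]
Outside: 2005 → excluded.
Retained (n=15): Σ = 9013, mean = 9013/15 = 600.867

601 ms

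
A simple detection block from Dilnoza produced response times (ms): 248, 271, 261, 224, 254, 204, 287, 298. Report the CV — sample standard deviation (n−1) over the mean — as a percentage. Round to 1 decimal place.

12.2%

n = 8, Σ = 2047, M = 255.8750
Σ(x−M)² = 6770.875; s = √(6770.875/7) = 31.1009
CV = 31.1009 / 255.8750 = 0.12155 = 12.155%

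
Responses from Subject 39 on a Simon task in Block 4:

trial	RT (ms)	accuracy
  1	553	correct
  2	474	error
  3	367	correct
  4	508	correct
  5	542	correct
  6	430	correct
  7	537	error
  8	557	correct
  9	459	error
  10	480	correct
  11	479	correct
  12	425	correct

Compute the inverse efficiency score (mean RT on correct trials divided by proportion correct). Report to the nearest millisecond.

Correct trials (n=9): 553, 367, 508, 542, 430, 557, 480, 479, 425
Mean correct RT = 4341/9 = 482.3333 ms
Proportion correct = 9/12
IES = 482.3333 / (9/12) = 643.111 ms

643 ms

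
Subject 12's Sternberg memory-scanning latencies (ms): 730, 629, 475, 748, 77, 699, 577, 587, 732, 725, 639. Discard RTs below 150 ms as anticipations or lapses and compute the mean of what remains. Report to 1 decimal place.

654.1 ms

Excluded: 77
Retained (n=10): Σ = 6541
Mean = 6541/10 = 654.1000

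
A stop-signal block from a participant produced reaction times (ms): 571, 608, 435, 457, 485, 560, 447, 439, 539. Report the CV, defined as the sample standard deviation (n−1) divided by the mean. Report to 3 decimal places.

n = 9, Σ = 4541, M = 504.5556
Σ(x−M)² = 34468.222; s = √(34468.222/8) = 65.6394
CV = 65.6394 / 504.5556 = 0.13009

0.130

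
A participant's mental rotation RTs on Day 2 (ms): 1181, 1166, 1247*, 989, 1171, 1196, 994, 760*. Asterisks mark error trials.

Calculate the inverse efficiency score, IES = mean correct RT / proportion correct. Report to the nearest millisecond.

Correct trials (n=6): 1181, 1166, 989, 1171, 1196, 994
Mean correct RT = 6697/6 = 1116.1667 ms
Proportion correct = 6/8
IES = 1116.1667 / (6/8) = 1488.222 ms

1488 ms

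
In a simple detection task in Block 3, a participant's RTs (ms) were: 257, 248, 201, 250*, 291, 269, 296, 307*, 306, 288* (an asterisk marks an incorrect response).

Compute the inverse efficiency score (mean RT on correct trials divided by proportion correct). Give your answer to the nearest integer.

381 ms

Correct trials (n=7): 257, 248, 201, 291, 269, 296, 306
Mean correct RT = 1868/7 = 266.8571 ms
Proportion correct = 7/10
IES = 266.8571 / (7/10) = 381.224 ms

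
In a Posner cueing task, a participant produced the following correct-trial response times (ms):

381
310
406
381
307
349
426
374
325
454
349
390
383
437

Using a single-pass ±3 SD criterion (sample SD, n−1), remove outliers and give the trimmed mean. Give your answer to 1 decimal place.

376.6 ms

n = 14, ΣRT = 5272, M = 376.571
Σ(x−M)² = 26675.43; s = √(26675.43/13) = 45.299
Cutoffs: 376.571 ± 3·45.299 → [240.7, 512.5]
No RTs fall outside the cutoffs; all 14 retained. Mean = 5272/14 = 376.571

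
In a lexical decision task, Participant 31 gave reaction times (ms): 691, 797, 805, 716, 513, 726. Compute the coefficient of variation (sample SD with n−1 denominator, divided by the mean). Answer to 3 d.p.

0.150

n = 6, Σ = 4248, M = 708.0000
Σ(x−M)² = 56032.000; s = √(56032.000/5) = 105.8603
CV = 105.8603 / 708.0000 = 0.14952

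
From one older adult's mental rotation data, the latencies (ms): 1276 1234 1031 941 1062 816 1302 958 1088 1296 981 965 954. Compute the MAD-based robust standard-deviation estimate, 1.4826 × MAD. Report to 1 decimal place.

Sorted: 816, 941, 954, 958, 965, 981, 1031, 1062, 1088, 1234, 1276, 1296, 1302 → median = 1031
|x − 1031| sorted: 0, 31, 50, 57, 66, 73, 77, 90, 203, 215, 245, 265, 271 → MAD = 77
Robust SD ≈ 1.4826 × 77 = 114.160

114.2 ms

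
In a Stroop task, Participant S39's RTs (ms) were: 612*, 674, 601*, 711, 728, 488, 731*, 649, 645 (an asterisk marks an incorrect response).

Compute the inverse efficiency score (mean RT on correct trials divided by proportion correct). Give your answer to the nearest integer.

Correct trials (n=6): 674, 711, 728, 488, 649, 645
Mean correct RT = 3895/6 = 649.1667 ms
Proportion correct = 6/9
IES = 649.1667 / (6/9) = 973.750 ms

974 ms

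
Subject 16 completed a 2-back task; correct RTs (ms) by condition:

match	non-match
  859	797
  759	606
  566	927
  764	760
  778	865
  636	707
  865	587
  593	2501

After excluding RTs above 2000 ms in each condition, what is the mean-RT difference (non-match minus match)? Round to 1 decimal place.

non-match: exclude 2501
M(match) = 5820/8 = 727.500
M(non-match) = 5249/7 = 749.857
Difference = 749.857 − 727.500 = 22.357 ms

22.4 ms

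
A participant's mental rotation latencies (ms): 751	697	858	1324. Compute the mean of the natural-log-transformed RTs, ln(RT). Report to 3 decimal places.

ln(RT): 6.6214, 6.5468, 6.7546, 7.1884
Σ ln(RT) = 27.1112
Mean = 27.1112/4 = 6.77780

6.778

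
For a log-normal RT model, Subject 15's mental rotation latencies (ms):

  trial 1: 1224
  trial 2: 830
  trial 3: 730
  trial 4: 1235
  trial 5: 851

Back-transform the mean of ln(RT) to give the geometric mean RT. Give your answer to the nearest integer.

ln(RT): 7.1099, 6.7214, 6.5930, 7.1188, 6.7464
Mean ln(RT) = 34.2896/5 = 6.85792
Geometric mean = exp(6.85792) = 951.38 ms

951 ms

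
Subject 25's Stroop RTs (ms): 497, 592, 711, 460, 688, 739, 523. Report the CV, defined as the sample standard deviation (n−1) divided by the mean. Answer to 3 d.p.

n = 7, Σ = 4210, M = 601.4286
Σ(x−M)² = 75573.714; s = √(75573.714/6) = 112.2302
CV = 112.2302 / 601.4286 = 0.18661

0.187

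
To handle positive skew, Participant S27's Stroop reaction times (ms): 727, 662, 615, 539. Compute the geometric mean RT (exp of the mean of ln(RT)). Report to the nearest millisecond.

632 ms

ln(RT): 6.5889, 6.4953, 6.4216, 6.2897
Mean ln(RT) = 25.7955/4 = 6.44888
Geometric mean = exp(6.44888) = 632.00 ms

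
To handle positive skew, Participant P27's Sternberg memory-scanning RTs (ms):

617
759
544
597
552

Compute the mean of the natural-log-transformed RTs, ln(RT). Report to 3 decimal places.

ln(RT): 6.4249, 6.6320, 6.2989, 6.3919, 6.3135
Σ ln(RT) = 32.0613
Mean = 32.0613/5 = 6.41226

6.412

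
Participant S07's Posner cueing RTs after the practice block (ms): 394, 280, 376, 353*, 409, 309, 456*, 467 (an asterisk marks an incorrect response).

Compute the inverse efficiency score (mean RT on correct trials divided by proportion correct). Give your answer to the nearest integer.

497 ms

Correct trials (n=6): 394, 280, 376, 409, 309, 467
Mean correct RT = 2235/6 = 372.5000 ms
Proportion correct = 6/8
IES = 372.5000 / (6/8) = 496.667 ms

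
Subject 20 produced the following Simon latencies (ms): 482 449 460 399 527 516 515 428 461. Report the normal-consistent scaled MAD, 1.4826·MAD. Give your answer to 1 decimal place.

48.9 ms

Sorted: 399, 428, 449, 460, 461, 482, 515, 516, 527 → median = 461
|x − 461| sorted: 0, 1, 12, 21, 33, 54, 55, 62, 66 → MAD = 33
Robust SD ≈ 1.4826 × 33 = 48.926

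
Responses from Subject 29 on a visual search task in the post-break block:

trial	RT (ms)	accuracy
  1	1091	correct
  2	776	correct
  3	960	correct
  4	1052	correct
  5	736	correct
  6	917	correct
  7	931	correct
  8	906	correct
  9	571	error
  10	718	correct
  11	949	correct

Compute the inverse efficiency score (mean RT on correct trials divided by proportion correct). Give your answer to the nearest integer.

Correct trials (n=10): 1091, 776, 960, 1052, 736, 917, 931, 906, 718, 949
Mean correct RT = 9036/10 = 903.6000 ms
Proportion correct = 10/11
IES = 903.6000 / (10/11) = 993.960 ms

994 ms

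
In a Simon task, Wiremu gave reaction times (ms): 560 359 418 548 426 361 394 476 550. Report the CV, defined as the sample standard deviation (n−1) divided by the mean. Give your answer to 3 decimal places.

n = 9, Σ = 4092, M = 454.6667
Σ(x−M)² = 53122.000; s = √(53122.000/8) = 81.4877
CV = 81.4877 / 454.6667 = 0.17923

0.179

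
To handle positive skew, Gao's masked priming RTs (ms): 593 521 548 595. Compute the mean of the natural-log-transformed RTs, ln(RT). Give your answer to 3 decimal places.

6.334

ln(RT): 6.3852, 6.2558, 6.3063, 6.3886
Σ ln(RT) = 25.3358
Mean = 25.3358/4 = 6.33395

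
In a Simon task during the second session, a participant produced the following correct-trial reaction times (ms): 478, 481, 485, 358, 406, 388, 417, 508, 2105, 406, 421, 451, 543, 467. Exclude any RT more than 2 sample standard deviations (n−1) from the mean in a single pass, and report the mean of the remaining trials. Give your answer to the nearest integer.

n = 14, ΣRT = 7914, M = 565.286
Σ(x−M)² = 2586336.86; s = √(2586336.86/13) = 446.037
Cutoffs: 565.286 ± 2·446.037 → [-326.8, 1457.4]
Outside: 2105 → excluded.
Retained (n=13): Σ = 5809, mean = 5809/13 = 446.846

447 ms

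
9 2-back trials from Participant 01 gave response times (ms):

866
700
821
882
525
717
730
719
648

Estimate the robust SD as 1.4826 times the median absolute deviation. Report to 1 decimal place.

Sorted: 525, 648, 700, 717, 719, 730, 821, 866, 882 → median = 719
|x − 719| sorted: 0, 2, 11, 19, 71, 102, 147, 163, 194 → MAD = 71
Robust SD ≈ 1.4826 × 71 = 105.265

105.3 ms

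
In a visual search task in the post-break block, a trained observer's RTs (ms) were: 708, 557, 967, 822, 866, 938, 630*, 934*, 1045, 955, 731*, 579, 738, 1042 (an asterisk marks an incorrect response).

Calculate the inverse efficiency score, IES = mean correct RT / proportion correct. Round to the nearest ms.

Correct trials (n=11): 708, 557, 967, 822, 866, 938, 1045, 955, 579, 738, 1042
Mean correct RT = 9217/11 = 837.9091 ms
Proportion correct = 11/14
IES = 837.9091 / (11/14) = 1066.430 ms

1066 ms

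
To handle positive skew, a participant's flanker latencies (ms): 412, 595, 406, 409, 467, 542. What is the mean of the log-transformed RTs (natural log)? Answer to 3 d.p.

6.145

ln(RT): 6.0210, 6.3886, 6.0064, 6.0137, 6.1463, 6.2953
Σ ln(RT) = 36.8712
Mean = 36.8712/6 = 6.14521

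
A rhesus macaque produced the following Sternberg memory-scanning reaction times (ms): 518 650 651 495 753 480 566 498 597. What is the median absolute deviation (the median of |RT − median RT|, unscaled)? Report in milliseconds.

Sorted: 480, 495, 498, 518, 566, 597, 650, 651, 753 → median = 566
|x − 566|: 48, 84, 85, 71, 187, 86, 0, 68, 31
Sorted deviations: 0, 31, 48, 68, 71, 84, 85, 86, 187 → MAD = 71

71 ms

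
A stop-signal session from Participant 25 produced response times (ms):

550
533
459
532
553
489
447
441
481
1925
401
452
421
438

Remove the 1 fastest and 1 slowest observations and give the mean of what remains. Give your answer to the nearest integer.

Sorted: 401, 421, 438, 441, 447, 452, 459, 481, 489, 532, 533, 550, 553, 1925
Drop lowest 1 (401) and highest 1 (1925)
Remaining (n=12): Σ = 5796, mean = 5796/12 = 483.000

483 ms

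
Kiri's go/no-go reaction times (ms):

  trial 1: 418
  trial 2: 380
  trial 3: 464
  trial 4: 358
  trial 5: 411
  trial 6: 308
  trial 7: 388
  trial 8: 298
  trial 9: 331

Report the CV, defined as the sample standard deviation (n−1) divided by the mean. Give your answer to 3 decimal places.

0.146

n = 9, Σ = 3356, M = 372.8889
Σ(x−M)² = 23862.889; s = √(23862.889/8) = 54.6156
CV = 54.6156 / 372.8889 = 0.14647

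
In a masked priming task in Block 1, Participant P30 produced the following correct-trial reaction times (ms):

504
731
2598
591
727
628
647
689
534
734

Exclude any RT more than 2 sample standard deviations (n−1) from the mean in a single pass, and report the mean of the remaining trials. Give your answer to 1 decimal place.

n = 10, ΣRT = 8383, M = 838.300
Σ(x−M)² = 3499948.10; s = √(3499948.10/9) = 623.605
Cutoffs: 838.300 ± 2·623.605 → [-408.9, 2085.5]
Outside: 2598 → excluded.
Retained (n=9): Σ = 5785, mean = 5785/9 = 642.778

642.8 ms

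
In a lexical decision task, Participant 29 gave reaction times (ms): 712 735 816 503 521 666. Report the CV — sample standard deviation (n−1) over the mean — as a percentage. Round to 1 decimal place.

18.8%

n = 6, Σ = 3953, M = 658.8333
Σ(x−M)² = 76662.833; s = √(76662.833/5) = 123.8247
CV = 123.8247 / 658.8333 = 0.18795 = 18.795%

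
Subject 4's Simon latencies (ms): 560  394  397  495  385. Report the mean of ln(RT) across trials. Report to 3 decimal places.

ln(RT): 6.3279, 5.9764, 5.9839, 6.2046, 5.9532
Σ ln(RT) = 30.4460
Mean = 30.4460/5 = 6.08921

6.089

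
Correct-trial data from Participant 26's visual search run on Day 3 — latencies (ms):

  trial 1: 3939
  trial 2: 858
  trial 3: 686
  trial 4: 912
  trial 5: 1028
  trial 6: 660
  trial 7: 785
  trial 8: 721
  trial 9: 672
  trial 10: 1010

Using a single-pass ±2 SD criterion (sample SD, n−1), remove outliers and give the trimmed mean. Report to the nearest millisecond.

n = 10, ΣRT = 11271, M = 1127.100
Σ(x−M)² = 8950814.90; s = √(8950814.90/9) = 997.264
Cutoffs: 1127.100 ± 2·997.264 → [-867.4, 3121.6]
Outside: 3939 → excluded.
Retained (n=9): Σ = 7332, mean = 7332/9 = 814.667

815 ms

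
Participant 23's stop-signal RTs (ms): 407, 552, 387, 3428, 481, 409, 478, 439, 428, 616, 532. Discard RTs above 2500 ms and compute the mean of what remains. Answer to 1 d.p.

Excluded: 3428
Retained (n=10): Σ = 4729
Mean = 4729/10 = 472.9000

472.9 ms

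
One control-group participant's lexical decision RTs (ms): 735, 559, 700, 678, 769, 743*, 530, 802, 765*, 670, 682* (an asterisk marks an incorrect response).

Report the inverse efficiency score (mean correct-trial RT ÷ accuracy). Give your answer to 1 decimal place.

935.5 ms

Correct trials (n=8): 735, 559, 700, 678, 769, 530, 802, 670
Mean correct RT = 5443/8 = 680.3750 ms
Proportion correct = 8/11
IES = 680.3750 / (8/11) = 935.516 ms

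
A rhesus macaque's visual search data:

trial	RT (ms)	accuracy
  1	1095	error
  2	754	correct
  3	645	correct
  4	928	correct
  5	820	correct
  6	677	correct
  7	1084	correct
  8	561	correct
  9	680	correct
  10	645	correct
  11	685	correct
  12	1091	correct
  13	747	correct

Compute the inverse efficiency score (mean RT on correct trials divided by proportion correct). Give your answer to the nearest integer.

841 ms

Correct trials (n=12): 754, 645, 928, 820, 677, 1084, 561, 680, 645, 685, 1091, 747
Mean correct RT = 9317/12 = 776.4167 ms
Proportion correct = 12/13
IES = 776.4167 / (12/13) = 841.118 ms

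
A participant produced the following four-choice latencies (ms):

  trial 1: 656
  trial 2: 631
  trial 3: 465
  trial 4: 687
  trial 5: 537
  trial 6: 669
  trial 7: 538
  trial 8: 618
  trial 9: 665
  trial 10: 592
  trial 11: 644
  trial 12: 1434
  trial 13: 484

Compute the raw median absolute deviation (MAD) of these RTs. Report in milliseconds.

Sorted: 465, 484, 537, 538, 592, 618, 631, 644, 656, 665, 669, 687, 1434 → median = 631
|x − 631|: 25, 0, 166, 56, 94, 38, 93, 13, 34, 39, 13, 803, 147
Sorted deviations: 0, 13, 13, 25, 34, 38, 39, 56, 93, 94, 147, 166, 803 → MAD = 39

39 ms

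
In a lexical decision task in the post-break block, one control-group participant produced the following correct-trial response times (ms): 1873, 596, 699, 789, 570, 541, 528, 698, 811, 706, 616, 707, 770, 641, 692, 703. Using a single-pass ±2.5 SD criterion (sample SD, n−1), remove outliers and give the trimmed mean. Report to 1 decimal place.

671.1 ms

n = 16, ΣRT = 11940, M = 746.250
Σ(x−M)² = 1460127.00; s = √(1460127.00/15) = 311.996
Cutoffs: 746.250 ± 2.5·311.996 → [-33.7, 1526.2]
Outside: 1873 → excluded.
Retained (n=15): Σ = 10067, mean = 10067/15 = 671.133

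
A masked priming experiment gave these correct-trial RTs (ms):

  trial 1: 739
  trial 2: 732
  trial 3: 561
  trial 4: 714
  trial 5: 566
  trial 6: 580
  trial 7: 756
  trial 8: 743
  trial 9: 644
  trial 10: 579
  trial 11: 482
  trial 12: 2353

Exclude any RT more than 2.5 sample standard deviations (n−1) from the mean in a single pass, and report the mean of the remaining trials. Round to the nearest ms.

n = 12, ΣRT = 9449, M = 787.417
Σ(x−M)² = 2765412.92; s = √(2765412.92/11) = 501.399
Cutoffs: 787.417 ± 2.5·501.399 → [-466.1, 2040.9]
Outside: 2353 → excluded.
Retained (n=11): Σ = 7096, mean = 7096/11 = 645.091

645 ms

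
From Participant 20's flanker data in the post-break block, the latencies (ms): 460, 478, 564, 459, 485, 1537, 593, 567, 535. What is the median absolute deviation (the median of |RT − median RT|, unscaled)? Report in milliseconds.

Sorted: 459, 460, 478, 485, 535, 564, 567, 593, 1537 → median = 535
|x − 535|: 75, 57, 29, 76, 50, 1002, 58, 32, 0
Sorted deviations: 0, 29, 32, 50, 57, 58, 75, 76, 1002 → MAD = 57

57 ms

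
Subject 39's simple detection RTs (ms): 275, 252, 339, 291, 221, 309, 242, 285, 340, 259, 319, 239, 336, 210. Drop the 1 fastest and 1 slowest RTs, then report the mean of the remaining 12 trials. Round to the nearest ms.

Sorted: 210, 221, 239, 242, 252, 259, 275, 285, 291, 309, 319, 336, 339, 340
Drop lowest 1 (210) and highest 1 (340)
Remaining (n=12): Σ = 3367, mean = 3367/12 = 280.583

281 ms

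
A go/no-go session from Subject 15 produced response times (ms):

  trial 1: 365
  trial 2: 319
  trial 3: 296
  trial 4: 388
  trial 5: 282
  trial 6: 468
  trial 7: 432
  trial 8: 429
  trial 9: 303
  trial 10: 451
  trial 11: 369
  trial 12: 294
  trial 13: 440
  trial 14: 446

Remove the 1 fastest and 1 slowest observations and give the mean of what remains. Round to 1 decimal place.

377.7 ms

Sorted: 282, 294, 296, 303, 319, 365, 369, 388, 429, 432, 440, 446, 451, 468
Drop lowest 1 (282) and highest 1 (468)
Remaining (n=12): Σ = 4532, mean = 4532/12 = 377.667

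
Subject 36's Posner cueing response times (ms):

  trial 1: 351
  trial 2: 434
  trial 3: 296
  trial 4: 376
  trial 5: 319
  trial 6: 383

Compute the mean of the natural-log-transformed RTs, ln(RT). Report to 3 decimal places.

ln(RT): 5.8608, 6.0730, 5.6904, 5.9296, 5.7652, 5.9480
Σ ln(RT) = 35.2670
Mean = 35.2670/6 = 5.87783

5.878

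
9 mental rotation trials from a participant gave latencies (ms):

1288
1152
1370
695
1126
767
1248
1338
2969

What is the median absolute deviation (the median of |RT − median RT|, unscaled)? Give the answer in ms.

122 ms

Sorted: 695, 767, 1126, 1152, 1248, 1288, 1338, 1370, 2969 → median = 1248
|x − 1248|: 40, 96, 122, 553, 122, 481, 0, 90, 1721
Sorted deviations: 0, 40, 90, 96, 122, 122, 481, 553, 1721 → MAD = 122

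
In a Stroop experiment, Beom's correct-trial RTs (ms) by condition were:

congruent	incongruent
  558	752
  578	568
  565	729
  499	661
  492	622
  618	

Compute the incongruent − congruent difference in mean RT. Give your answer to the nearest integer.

M(congruent) = 3310/6 = 551.667
M(incongruent) = 3332/5 = 666.400
Difference = 666.400 − 551.667 = 114.733 ms

115 ms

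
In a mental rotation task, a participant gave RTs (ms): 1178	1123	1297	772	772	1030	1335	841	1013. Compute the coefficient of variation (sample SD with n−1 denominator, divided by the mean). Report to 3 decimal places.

n = 9, Σ = 9361, M = 1040.1111
Σ(x−M)² = 363084.889; s = √(363084.889/8) = 213.0390
CV = 213.0390 / 1040.1111 = 0.20482

0.205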